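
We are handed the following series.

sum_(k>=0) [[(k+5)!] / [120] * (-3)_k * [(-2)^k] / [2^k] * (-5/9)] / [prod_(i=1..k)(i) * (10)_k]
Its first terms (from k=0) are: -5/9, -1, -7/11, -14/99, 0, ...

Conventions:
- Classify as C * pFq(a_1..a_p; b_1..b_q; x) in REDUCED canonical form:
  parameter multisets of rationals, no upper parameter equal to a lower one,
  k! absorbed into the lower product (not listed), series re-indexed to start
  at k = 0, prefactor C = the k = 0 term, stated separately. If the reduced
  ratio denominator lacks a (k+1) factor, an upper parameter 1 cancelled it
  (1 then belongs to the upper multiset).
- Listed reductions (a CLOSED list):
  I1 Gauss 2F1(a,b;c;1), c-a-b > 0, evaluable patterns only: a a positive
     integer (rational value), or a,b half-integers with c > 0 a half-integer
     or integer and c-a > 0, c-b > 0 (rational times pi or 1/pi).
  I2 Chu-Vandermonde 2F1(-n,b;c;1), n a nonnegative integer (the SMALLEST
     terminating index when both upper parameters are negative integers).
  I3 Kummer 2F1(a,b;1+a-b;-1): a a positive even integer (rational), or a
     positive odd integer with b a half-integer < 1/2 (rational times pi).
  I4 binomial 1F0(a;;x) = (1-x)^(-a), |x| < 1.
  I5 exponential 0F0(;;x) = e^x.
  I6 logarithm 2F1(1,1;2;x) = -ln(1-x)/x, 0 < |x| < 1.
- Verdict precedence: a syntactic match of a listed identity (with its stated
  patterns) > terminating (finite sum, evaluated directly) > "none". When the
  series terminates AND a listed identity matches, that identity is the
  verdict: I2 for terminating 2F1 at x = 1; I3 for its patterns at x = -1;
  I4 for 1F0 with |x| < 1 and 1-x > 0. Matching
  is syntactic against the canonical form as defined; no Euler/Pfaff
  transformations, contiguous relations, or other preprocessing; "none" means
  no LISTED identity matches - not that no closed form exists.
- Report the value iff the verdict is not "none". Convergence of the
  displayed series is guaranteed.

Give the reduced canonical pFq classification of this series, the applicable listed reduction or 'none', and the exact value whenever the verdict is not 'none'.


Reduced: x = -1, 2F1, upper = {-3, 6}, lower = {10}, C = -5/9. Verdict: Kummer (I3) fires (x = -1; c = 10 equals 1+a-b for upper {-3, 6}: listed pattern). Exact value: -7/3.

Structural cue: t_0 being -5/9, the factorial ratio (C = -5/9) (k+a-1)!/(a-1)! is a rising factorial (a)_k.
Ratio: r(k) = (-1) * (k-3) (k+6) / [(k+10) (k+1)] - poly over poly, x = (-1) from leading terms; C = -5/9 at k = 0.


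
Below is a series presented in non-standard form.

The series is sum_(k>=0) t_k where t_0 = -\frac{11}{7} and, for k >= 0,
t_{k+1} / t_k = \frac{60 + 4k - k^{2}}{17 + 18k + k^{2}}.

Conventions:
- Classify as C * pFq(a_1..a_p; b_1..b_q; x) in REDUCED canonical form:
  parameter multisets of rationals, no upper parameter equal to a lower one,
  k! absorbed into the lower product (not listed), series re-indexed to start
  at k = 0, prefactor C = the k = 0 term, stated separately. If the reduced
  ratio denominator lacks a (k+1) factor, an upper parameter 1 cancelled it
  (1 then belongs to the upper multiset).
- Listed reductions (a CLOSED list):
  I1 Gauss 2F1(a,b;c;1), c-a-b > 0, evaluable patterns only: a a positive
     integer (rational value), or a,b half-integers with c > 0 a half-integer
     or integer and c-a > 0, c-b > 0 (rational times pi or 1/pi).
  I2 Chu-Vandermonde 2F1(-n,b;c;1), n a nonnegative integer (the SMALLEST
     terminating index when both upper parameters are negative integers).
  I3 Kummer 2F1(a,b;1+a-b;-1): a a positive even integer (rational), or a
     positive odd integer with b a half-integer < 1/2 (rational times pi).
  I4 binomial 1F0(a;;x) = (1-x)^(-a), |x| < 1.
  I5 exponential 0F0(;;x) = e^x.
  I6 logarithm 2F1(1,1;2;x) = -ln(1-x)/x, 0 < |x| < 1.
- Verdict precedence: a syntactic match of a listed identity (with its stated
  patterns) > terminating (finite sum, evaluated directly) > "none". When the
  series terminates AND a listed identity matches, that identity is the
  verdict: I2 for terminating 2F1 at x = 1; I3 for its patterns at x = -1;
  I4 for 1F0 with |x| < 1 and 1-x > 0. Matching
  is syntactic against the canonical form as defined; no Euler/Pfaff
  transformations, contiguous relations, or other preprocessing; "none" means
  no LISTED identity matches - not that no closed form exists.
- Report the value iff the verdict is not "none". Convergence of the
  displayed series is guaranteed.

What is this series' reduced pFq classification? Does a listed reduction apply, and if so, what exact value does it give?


Prefactor -\frac{11}{7}, argument -1: 2F1 with upper {-10, 6} over lower {17}. Verdict: this is the Kummer evaluation I3 (x = -1; c = 17 equals 1+a-b for upper {-10, 6}: listed pattern). Sum: -44.

Key observation: with t_0 = -\frac{11}{7}, roots of the ratio polynomials (prefactor -11/7) are the negated parameters.
Adjacent-term ratio: r(k) = -1 * (k-10) (k+6) / [(k+17) (k+1)] - rational in k. x = -1; t_0 = -\frac{11}{7}; negate the roots.


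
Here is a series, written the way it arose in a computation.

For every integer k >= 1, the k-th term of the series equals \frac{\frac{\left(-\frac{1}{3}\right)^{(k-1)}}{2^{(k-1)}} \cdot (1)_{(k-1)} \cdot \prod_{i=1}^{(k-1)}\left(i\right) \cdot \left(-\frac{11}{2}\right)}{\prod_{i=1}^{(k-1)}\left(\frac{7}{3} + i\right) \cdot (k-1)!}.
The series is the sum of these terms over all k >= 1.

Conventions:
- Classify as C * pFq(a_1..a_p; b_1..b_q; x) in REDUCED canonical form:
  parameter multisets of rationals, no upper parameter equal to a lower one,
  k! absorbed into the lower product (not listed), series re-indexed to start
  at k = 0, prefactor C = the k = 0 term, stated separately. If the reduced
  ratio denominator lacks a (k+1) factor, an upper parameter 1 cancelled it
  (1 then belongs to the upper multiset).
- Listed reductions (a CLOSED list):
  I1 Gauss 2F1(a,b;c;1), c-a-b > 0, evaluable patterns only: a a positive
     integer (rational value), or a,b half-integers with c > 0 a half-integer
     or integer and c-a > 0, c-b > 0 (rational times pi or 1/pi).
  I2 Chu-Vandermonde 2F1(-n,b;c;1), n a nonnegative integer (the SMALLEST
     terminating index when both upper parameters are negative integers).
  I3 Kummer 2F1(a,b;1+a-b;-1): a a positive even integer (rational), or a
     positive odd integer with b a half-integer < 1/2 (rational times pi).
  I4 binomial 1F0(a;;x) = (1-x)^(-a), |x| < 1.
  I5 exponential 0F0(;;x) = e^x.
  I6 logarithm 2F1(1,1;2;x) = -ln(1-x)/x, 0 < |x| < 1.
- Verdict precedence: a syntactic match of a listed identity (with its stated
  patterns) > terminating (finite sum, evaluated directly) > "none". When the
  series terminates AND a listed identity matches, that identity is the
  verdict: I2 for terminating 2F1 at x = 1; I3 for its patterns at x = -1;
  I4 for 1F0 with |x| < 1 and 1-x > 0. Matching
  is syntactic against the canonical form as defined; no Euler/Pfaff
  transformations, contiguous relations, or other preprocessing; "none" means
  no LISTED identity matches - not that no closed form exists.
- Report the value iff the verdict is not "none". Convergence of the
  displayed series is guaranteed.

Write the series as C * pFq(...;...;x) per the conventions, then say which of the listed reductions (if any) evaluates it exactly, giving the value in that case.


Reduced: x = -\frac{1}{6}, 2F1, upper = {1, 1}, lower = {\frac{10}{3}}, C = -\frac{11}{2}. Verdict: none - at argument -\frac{1}{6} the multisets {1, 1} ; {\frac{10}{3}} match no listed identity.

Key observation: t_0 = -\frac{11}{2} here, and the running product (C = -11/2, x = -1/6) telescopes to a rising factorial.
Ratio: r(k) = -\frac{1}{6} * (k+1) (k+1) / [(k+\frac{10}{3}) (k+1)] - rational; roots negated = parameters, x = -\frac{1}{6}, C = -\frac{11}{2}.


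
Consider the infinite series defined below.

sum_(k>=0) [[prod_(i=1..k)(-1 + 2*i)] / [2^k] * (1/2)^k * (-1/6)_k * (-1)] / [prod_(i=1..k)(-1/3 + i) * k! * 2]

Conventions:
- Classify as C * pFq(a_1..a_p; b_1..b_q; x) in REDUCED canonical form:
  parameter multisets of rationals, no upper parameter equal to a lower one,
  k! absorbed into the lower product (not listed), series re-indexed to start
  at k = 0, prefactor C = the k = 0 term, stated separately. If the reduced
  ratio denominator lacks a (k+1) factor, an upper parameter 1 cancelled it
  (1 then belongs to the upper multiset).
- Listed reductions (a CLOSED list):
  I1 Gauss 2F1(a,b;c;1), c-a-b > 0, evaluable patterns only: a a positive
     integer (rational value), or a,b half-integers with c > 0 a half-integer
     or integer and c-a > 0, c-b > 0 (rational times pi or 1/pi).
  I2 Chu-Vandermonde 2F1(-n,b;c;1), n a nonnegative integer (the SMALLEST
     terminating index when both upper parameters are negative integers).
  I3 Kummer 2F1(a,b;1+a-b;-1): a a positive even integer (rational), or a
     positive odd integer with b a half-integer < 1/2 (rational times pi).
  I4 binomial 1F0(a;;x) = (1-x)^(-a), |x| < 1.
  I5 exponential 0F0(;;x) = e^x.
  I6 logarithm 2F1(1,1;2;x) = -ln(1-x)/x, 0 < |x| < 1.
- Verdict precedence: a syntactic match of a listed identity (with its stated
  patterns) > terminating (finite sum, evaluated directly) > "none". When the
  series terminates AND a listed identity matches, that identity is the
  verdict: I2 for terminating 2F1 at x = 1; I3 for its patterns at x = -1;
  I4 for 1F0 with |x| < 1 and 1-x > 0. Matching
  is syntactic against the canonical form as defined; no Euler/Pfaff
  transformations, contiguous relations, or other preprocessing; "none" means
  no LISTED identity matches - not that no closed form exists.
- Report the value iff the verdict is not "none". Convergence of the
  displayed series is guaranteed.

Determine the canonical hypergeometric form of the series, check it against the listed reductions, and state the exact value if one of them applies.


Key observation: t_0 being -1/2, the odd product 1*3*...*(2k-1) (C = -1/2, x = 1/2) is 2^k (1/2)_k.
Ratio: r(k) = (1/2) * (k-1/6) (k+1/2) / [(k+2/3) (k+1)] ; factor over Q: parameters, x = (1/2), and C = -1/2.

The series (x = 1/2) is 2F1: upper {-1/6, 1/2}, lower {2/3}, prefactor -1/2. Verdict: none (x = 1/2): each listed identity misses the multisets {-1/6, 1/2} ; {2/3}.


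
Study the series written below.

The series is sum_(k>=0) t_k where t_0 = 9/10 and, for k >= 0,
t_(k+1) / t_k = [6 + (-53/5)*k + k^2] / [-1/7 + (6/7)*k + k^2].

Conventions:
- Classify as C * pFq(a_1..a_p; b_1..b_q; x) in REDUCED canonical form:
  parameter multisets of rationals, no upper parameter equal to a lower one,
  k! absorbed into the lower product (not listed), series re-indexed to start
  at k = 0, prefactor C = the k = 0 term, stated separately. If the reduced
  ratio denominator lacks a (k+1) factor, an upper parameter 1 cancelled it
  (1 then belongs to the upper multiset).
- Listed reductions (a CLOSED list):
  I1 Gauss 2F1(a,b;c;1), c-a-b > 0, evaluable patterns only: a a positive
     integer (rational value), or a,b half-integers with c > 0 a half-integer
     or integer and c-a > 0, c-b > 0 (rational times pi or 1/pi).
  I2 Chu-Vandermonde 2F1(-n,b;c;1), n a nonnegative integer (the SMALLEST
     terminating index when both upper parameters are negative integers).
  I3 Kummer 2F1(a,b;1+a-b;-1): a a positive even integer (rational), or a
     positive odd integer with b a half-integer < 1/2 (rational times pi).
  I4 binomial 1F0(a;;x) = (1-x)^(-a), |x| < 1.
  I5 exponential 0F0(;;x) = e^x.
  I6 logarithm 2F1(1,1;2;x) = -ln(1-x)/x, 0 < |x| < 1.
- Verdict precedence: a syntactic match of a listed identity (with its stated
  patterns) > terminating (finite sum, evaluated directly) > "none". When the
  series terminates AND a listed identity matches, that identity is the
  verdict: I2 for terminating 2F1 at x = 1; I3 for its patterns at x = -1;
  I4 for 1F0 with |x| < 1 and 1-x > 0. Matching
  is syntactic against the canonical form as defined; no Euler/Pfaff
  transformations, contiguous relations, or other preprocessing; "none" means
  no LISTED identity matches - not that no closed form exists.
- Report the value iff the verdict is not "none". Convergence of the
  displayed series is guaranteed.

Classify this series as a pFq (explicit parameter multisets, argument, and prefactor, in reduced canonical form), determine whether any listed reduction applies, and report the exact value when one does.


Classification (C = 9/10): 2F1 with upper {-10, -3/5}, lower {-1/7}, argument x = 1. Verdict: this is the Chu-Vandermonde identity I2 (terminating 2F1 at x = 1 with n = 10, b = -3/5, c = -1/7). Exact value: -21754640836302/1551513671875.

Key observation: t_0 = 9/10 here, and factor the ratio over Q (C = 9/10): negated roots = parameters.
Term ratio: r(k) = 1 * (k-10) (k-3/5) / [(k-1/7) (k+1)] - rational; roots negated = parameters, x = 1, C = 9/10.


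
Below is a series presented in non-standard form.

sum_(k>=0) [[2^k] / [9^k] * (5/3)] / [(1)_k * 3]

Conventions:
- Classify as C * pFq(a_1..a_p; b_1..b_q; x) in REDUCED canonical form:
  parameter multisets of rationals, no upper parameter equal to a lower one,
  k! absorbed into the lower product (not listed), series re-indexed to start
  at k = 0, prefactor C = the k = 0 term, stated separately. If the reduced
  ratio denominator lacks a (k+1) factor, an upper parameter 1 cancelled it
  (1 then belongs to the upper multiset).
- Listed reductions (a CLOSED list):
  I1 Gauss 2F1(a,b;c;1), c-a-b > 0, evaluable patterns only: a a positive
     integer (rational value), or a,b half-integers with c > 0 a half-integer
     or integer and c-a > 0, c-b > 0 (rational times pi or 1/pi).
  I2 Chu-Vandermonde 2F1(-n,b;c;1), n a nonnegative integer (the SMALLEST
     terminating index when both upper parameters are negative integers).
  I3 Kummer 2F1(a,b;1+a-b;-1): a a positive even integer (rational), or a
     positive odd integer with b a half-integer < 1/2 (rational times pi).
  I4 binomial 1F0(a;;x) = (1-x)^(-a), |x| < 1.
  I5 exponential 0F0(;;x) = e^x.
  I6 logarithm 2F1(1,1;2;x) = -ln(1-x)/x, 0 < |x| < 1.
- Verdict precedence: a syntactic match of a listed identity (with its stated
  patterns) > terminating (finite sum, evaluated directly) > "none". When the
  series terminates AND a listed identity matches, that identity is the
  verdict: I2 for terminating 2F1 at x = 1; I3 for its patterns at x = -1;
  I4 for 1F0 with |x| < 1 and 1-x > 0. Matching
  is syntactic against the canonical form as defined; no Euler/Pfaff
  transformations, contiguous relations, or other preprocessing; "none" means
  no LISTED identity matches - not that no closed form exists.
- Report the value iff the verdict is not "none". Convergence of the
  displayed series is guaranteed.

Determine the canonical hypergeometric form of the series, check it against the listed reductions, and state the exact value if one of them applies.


Classification (C = 5/9): 0F0 with upper {-}, lower {-}, argument x = 2/9. Verdict (x = 2/9): the exponential series (I5) applies (the 0F0 exponential series at x = 2/9). Exact value: (5/9) * e^(2/9).

Structural cue: t_0 = 5/9 here, and the two geometric factors (C = 5/9, x = 2/9) combine into one argument.
Ratio: r(k) = (2/9) * 1 / [(k+1)] - poly over poly, x = (2/9) from leading terms; C = 5/9 at k = 0.


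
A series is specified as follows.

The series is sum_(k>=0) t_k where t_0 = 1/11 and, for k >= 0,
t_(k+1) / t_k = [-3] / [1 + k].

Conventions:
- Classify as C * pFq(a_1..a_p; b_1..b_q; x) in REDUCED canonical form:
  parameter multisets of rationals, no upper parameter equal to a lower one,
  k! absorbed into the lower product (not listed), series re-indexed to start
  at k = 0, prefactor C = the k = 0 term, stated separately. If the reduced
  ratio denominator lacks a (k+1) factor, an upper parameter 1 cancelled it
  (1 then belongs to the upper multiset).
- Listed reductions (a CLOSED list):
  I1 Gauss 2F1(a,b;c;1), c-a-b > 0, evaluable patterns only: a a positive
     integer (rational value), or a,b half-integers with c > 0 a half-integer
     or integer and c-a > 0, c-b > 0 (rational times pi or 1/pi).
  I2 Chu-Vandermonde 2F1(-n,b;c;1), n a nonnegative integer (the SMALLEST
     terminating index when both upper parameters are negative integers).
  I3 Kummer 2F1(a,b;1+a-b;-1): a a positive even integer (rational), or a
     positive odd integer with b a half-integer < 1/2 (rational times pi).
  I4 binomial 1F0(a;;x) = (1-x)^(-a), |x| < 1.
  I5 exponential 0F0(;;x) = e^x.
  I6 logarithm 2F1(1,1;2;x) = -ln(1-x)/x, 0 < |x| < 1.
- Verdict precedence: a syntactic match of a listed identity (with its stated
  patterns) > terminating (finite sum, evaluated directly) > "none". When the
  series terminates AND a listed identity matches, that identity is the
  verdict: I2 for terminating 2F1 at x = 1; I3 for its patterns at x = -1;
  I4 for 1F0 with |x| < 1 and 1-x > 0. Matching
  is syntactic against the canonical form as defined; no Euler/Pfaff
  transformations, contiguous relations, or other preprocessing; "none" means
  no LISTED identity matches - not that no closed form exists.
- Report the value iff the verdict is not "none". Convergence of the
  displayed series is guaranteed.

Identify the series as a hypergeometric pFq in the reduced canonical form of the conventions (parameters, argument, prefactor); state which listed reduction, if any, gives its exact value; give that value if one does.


Canonical form: C = 1/11 times 0F0 with upper {-}, lower {-}, x = -3. Verdict: this is the exponential series (I5) (the 0F0 exponential series at x = -3). Value: (1/11) * e^(-3).

Key step: t_0 = 1/11 here, and the expanded ratio factors over Q; C = 1/11, roots give parameters.
Term ratio: r(k) = (-3) * 1 / [(k+1)] - poly over poly, x = (-3) from leading terms; C = 1/11 at k = 0.


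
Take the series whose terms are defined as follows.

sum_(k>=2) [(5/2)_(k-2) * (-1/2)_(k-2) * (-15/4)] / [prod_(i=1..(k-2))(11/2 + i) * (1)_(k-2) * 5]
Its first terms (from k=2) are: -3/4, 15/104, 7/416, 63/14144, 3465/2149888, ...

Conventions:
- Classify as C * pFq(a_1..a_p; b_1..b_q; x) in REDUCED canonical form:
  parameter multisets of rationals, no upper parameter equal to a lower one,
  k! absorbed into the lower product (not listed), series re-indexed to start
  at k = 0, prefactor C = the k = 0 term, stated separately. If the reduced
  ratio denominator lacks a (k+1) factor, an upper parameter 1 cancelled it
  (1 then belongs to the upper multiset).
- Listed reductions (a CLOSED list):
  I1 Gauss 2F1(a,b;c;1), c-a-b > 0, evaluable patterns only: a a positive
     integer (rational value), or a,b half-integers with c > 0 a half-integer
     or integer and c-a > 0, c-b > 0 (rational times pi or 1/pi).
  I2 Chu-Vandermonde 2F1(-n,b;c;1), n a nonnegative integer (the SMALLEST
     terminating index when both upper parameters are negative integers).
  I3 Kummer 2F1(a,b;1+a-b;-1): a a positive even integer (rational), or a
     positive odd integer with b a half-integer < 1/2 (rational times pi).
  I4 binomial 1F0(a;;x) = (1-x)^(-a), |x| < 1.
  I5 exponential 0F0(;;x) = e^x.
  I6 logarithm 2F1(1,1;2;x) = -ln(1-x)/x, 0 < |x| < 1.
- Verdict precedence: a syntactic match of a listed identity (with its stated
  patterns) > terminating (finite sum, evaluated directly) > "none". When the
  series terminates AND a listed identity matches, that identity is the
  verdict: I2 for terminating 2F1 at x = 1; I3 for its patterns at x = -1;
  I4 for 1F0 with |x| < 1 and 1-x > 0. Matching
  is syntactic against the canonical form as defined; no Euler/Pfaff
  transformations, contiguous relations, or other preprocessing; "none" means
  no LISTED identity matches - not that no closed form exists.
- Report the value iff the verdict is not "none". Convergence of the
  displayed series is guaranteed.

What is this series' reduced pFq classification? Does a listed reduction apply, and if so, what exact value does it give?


Structural cue: with t_0 = -3/4, the lower running product (C = -3/4, x = 1) is a rising factorial.
Term ratio: r(k) = 1 * (k-1/2) (k+5/2) / [(k+13/2) (k+1)] - poly over poly, x = 1 from leading terms; C = -3/4 at k = 0.

The series (x = 1) is 2F1: upper {-1/2, 5/2}, lower {13/2}, prefactor -3/4. Verdict: Gauss's theorem I1 (half-integer case) matches (x = 1; upper {-1/2, 5/2} half-integers, c = 13/2 in the evaluable pattern). Hence: (-24255/131072) * pi.


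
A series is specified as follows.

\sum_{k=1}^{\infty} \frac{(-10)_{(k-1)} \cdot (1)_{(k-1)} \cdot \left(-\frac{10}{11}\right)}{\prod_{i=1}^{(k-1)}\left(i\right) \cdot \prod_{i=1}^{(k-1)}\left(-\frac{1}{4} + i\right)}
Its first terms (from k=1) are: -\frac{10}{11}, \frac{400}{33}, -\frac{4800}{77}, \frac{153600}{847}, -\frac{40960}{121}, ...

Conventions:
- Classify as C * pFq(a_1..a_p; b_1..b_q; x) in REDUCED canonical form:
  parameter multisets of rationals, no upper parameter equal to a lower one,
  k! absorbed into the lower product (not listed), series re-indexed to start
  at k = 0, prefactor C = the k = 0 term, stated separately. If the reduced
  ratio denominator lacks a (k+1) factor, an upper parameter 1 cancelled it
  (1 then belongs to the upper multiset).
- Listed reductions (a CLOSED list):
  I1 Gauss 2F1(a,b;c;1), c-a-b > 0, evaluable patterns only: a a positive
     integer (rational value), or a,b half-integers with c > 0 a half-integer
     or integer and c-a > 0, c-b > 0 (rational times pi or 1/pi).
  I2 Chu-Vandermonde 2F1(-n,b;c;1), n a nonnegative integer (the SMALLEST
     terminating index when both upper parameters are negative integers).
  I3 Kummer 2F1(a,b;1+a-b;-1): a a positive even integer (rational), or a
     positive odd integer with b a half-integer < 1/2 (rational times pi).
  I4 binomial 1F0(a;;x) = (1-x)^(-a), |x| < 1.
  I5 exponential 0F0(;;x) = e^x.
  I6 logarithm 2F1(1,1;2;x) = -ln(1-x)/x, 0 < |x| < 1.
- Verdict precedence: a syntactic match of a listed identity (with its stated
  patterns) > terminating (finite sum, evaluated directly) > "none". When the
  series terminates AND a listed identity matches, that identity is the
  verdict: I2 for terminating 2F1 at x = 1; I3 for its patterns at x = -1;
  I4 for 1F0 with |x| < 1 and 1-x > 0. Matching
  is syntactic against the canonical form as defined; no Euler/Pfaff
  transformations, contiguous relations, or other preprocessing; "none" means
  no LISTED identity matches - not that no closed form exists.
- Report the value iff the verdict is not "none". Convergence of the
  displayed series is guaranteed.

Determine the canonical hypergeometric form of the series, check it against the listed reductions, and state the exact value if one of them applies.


Reduced: x = 1, 2F1, upper = {-10, 1}, lower = {\frac{3}{4}}, C = -\frac{10}{11}. Verdict at x = 1: Vandermonde's identity (I2) matches (terminating 2F1 at x = 1 with n = 10, b = 1, c = \frac{3}{4}). Exact value: \frac{10}{429}.

Key observation: t_0 being -\frac{10}{11}, the lower running product (prefactor -10/11) is a rising factorial.
Ratio: r(k) = 1 * (k-10) (k+1) / [(k+\frac{3}{4}) (k+1)] - poly over poly, x = 1 from leading terms; C = -\frac{10}{11} at k = 0.


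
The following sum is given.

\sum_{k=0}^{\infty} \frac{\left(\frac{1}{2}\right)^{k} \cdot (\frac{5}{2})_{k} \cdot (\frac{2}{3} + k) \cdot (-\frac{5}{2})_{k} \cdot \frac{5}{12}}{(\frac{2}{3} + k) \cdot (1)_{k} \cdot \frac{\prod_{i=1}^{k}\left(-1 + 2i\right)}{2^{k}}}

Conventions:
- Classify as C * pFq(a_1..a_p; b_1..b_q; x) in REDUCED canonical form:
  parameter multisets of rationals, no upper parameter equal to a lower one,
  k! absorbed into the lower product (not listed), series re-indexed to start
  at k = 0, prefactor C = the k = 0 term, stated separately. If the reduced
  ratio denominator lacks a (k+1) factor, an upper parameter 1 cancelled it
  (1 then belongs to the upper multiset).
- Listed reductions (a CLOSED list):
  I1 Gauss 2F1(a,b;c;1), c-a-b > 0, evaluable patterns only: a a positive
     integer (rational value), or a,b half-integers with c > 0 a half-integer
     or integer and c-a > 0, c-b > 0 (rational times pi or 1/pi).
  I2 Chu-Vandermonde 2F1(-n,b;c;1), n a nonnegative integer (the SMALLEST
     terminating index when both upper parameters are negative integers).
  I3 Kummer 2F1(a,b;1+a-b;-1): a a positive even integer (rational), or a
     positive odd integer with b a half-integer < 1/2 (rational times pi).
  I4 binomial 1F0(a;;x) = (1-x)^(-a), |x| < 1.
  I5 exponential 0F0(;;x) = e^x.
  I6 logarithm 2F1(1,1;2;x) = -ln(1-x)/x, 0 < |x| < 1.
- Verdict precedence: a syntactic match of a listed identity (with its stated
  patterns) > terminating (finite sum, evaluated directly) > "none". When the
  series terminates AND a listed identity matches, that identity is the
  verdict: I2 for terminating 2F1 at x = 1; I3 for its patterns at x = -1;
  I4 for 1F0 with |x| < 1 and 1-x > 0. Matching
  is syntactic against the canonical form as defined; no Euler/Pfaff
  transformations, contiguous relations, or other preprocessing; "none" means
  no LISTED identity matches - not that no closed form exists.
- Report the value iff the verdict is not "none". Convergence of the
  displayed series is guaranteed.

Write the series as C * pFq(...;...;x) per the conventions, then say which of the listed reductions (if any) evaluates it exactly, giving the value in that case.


Structural cue: t_0 being \frac{5}{12}, k + 2/3 divides numerator and denominator alike; prefactor 5/12 after cancelling.
Ratio: r(k) = \frac{1}{2} * (k-\frac{5}{2}) (k+\frac{5}{2}) / [(k+\frac{1}{2}) (k+1)] - rational in k. x = \frac{1}{2}; t_0 = \frac{5}{12}; negate the roots.

With C = \frac{5}{12}: the canonical form is 2F1(-\frac{5}{2}, \frac{5}{2}; \frac{1}{2}; \frac{1}{2}). Verdict: none. Every listed pattern misses the 2F1 form at \frac{1}{2}, upper {-\frac{5}{2}, \frac{5}{2}}.


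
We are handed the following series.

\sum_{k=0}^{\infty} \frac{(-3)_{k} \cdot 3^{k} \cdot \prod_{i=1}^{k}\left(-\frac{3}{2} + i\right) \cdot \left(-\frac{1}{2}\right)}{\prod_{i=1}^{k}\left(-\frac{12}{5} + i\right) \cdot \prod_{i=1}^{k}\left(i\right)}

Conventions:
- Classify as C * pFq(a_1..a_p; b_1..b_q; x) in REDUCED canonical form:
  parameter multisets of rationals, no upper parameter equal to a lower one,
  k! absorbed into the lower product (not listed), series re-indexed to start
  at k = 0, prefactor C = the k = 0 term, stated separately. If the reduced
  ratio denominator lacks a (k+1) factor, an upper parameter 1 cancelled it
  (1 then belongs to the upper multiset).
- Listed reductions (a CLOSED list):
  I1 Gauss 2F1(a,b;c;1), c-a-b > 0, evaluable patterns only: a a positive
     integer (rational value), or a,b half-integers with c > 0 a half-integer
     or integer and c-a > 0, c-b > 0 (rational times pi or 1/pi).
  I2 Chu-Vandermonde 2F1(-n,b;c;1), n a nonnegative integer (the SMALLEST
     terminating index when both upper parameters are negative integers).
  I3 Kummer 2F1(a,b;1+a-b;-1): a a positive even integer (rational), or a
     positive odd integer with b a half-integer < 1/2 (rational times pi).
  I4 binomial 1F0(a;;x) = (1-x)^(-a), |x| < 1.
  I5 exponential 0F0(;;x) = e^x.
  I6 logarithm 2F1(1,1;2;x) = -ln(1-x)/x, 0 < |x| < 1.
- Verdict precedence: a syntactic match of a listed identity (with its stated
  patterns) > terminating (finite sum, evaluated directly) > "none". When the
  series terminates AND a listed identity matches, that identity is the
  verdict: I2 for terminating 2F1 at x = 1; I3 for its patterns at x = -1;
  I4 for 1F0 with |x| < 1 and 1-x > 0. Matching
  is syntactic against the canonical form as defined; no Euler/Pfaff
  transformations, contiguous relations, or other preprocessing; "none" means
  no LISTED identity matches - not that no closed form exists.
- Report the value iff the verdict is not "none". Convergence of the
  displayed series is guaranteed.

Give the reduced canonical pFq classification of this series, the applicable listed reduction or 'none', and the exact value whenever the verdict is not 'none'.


This is -\frac{1}{2} * 2F1(-3, -\frac{1}{2}; -\frac{7}{5}; 3) in reduced canonical form. Verdict: terminating - upper parameter -3 makes this a finite sum (last index 3), evaluated exactly. Hence: -\frac{1777}{224}.

First insight: from the first term -\frac{1}{2}: the product of the first k integers (C = -1/2) is k!.
Step ratio: r(k) = 3 * (k-3) (k-\frac{1}{2}) / [(k-\frac{7}{5}) (k+1)] - rational in k, leading ratio 3; with t_0 = -\frac{1}{2}, classification follows.


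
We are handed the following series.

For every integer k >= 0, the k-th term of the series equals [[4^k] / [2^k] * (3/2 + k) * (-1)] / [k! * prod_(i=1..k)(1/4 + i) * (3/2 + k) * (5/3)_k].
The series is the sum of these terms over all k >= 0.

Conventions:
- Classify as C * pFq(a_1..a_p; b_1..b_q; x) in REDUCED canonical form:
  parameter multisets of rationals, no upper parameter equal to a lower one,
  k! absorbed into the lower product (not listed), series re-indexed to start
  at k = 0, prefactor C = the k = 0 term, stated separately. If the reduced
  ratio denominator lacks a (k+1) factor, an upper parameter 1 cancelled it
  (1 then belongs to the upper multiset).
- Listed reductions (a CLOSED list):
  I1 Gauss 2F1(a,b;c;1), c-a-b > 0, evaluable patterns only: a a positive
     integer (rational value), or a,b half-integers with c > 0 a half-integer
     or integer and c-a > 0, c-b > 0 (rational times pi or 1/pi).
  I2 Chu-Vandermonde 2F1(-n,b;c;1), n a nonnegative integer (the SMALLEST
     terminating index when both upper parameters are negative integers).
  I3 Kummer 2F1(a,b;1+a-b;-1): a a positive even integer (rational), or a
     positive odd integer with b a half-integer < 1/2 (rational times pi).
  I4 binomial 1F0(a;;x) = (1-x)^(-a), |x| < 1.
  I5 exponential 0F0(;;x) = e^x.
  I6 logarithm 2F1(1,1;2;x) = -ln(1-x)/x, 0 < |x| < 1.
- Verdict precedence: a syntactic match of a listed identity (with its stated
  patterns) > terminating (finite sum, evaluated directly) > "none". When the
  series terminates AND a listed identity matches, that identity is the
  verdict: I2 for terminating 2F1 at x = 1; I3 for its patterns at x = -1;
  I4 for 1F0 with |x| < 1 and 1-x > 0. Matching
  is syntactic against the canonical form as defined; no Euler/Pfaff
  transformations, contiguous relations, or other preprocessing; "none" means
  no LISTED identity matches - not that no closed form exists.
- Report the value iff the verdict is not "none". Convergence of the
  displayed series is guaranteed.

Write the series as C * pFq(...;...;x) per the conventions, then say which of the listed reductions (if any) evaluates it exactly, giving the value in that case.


With C = -1: the canonical form is 0F2(-; 5/4, 5/3; 2). Verdict: no listed reduction: x = 2 and upper {-} fail every I1-I6 pattern.

Structural cue: x = 2 and the factor k + 3/2 cancels (top and bottom), leaving C = -1, x = 2.
Consecutive-term ratio: r(k) = 2 * 1 / [(k+5/4) (k+5/3) (k+1)] ; factor over Q: parameters, x = 2, and C = -1.


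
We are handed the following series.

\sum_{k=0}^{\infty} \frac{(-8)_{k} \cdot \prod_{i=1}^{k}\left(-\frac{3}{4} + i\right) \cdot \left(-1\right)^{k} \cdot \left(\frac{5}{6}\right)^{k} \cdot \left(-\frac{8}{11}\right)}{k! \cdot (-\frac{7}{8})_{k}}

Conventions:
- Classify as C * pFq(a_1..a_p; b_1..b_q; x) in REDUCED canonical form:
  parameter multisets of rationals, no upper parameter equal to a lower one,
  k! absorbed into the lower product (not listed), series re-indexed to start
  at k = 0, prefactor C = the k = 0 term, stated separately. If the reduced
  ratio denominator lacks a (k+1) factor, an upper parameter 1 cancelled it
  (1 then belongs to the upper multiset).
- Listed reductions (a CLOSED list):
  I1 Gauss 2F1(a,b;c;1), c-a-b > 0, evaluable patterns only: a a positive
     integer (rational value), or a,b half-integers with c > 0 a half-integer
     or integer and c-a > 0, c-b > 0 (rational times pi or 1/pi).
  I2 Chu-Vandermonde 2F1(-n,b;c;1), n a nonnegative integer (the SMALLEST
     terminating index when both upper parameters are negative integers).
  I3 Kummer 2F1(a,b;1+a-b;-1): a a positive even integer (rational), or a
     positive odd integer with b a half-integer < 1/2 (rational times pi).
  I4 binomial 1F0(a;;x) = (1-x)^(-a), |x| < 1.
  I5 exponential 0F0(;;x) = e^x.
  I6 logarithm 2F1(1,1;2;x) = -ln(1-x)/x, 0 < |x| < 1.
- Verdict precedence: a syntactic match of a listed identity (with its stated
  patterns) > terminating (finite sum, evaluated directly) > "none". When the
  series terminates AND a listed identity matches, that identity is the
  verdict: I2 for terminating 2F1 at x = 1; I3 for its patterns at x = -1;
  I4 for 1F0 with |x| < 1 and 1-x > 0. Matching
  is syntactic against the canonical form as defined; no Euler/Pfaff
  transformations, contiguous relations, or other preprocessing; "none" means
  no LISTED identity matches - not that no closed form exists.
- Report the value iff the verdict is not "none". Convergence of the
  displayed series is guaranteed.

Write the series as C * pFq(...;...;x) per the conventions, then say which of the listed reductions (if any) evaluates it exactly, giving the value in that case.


Classification (C = -\frac{8}{11}): 2F1 with upper {-8, \frac{1}{4}}, lower {-\frac{7}{8}}, argument x = -\frac{5}{6}. Verdict: terminating - upper parameter -8 makes this a finite sum (last index 8), evaluated exactly. Hence: \frac{19566568646656}{27113417793}.

Structural cue: x = -\frac{5}{6} and the running product (C = -8/11) telescopes to a rising factorial.
Term ratio: r(k) = -\frac{5}{6} * (k-8) (k+\frac{1}{4}) / [(k-\frac{7}{8}) (k+1)] ; factor over Q: parameters, x = -\frac{5}{6}, and C = -\frac{8}{11}.


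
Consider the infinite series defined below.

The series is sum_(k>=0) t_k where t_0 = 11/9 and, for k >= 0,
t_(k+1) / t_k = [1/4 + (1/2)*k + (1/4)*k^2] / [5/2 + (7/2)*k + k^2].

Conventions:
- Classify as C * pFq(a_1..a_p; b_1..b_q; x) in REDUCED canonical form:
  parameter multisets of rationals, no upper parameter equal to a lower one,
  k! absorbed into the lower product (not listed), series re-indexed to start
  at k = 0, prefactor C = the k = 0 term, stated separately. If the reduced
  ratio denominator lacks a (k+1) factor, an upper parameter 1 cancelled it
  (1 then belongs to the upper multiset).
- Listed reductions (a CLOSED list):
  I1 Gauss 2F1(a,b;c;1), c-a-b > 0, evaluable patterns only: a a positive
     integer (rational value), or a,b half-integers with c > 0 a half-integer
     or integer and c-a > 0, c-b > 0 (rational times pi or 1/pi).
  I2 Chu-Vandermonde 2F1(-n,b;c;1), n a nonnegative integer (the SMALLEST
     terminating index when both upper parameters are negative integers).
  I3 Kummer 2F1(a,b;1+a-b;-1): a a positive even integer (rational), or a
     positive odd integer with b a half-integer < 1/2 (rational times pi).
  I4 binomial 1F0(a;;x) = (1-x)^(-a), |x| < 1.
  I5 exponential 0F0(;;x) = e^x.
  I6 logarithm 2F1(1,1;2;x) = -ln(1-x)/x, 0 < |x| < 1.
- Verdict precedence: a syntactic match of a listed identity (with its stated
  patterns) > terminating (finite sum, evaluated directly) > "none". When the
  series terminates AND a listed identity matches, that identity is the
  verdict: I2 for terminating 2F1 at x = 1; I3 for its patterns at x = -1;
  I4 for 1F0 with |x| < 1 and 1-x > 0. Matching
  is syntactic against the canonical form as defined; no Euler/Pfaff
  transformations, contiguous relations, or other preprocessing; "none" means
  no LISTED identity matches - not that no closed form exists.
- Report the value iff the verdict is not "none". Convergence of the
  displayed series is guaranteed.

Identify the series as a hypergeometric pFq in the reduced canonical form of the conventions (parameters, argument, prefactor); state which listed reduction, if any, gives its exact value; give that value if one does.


At argument 1/4: a 2F1 with upper {1, 1}, lower {5/2}, scaled by C = 11/9. Verdict: none (x = 1/4): each listed identity misses the multisets {1, 1} ; {5/2}.

First insight: x = (1/4) and roots of the ratio polynomials (C = 11/9, x = 1/4) are the negated parameters.
Adjacent-term ratio: r(k) = (1/4) * (k+1) (k+1) / [(k+5/2) (k+1)] - rational in k, leading ratio (1/4); with t_0 = 11/9, classification follows.


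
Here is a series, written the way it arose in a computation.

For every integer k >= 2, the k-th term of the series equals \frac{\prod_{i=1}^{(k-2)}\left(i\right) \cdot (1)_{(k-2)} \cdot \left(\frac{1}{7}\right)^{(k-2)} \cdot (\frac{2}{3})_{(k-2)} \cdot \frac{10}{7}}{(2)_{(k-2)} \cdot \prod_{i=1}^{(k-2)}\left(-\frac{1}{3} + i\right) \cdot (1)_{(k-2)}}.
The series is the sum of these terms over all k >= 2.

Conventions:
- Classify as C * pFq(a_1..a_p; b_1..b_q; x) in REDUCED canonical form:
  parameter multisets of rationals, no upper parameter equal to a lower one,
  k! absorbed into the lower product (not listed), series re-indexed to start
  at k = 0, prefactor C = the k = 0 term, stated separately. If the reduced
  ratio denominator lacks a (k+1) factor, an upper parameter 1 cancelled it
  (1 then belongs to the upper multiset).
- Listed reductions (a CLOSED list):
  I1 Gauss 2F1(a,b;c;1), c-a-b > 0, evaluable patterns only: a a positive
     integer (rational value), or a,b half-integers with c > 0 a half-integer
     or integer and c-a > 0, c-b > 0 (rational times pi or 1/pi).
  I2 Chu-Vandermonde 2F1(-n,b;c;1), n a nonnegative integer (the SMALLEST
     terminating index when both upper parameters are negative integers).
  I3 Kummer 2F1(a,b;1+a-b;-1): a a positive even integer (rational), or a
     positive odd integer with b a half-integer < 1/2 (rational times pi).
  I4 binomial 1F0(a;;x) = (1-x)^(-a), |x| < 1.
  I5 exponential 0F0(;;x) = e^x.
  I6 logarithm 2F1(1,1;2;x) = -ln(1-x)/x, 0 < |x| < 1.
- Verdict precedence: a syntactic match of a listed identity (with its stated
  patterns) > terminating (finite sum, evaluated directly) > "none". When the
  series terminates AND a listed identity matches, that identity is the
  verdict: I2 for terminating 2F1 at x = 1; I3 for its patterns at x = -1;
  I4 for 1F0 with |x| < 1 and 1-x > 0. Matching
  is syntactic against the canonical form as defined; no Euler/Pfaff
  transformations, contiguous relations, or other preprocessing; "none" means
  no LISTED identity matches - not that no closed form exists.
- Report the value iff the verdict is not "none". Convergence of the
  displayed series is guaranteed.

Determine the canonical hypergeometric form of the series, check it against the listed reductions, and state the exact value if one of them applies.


Structural cue: from the first term \frac{10}{7}: the parameter 2/3 appears in both the upper and lower lists and cancels.
Term ratio: r(k) = \frac{1}{7} * (k+1) (k+1) / [(k+2) (k+1)] - poly over poly, x = \frac{1}{7} from leading terms; C = \frac{10}{7} at k = 0.

Reduced: x = \frac{1}{7}, 2F1, upper = {1, 1}, lower = {2}, C = \frac{10}{7}. Verdict: the logarithmic series (I6) applies (the logarithm: parameters (1,1;2), x = \frac{1}{7}). Sum: \left(-10\right) \cdot \ln\left(\frac{6}{7}\right).


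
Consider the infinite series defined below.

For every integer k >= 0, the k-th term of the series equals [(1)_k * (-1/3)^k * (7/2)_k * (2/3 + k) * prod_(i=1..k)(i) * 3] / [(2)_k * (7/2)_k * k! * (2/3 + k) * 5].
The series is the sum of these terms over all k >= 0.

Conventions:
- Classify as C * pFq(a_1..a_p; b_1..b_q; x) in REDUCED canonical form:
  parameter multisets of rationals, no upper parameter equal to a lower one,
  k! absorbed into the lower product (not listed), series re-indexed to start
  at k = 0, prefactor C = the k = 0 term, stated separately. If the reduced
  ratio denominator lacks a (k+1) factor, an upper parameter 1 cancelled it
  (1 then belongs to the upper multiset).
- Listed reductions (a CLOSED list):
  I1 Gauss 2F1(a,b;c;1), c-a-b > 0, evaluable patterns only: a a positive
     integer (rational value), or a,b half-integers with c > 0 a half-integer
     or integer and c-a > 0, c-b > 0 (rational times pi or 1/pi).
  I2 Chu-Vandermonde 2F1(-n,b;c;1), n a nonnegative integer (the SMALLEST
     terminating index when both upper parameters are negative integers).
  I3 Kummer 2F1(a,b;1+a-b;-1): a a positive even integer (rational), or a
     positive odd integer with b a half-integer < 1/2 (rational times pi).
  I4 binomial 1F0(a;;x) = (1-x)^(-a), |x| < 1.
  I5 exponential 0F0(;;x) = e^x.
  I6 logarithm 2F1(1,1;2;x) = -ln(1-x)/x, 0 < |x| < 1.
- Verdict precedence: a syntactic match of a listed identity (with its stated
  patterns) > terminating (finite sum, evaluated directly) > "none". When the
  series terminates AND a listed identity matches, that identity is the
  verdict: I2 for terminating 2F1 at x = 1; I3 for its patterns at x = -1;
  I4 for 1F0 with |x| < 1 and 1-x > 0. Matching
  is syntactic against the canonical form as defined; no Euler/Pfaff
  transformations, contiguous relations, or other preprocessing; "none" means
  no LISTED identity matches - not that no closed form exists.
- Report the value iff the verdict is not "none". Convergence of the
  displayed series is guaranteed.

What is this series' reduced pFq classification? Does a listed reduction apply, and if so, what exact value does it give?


Structural cue: t_0 being 3/5, striking the common factor k + 2/3 reduces the term (C = 3/5).
Ratio: r(k) = (-1/3) * (k+1) (k+1) / [(k+2) (k+1)] ; factor over Q: parameters, x = (-1/3), and C = 3/5.

The series (x = -1/3) is 2F1: upper {1, 1}, lower {2}, prefactor 3/5. Verdict: this is the logarithmic series (I6) (the logarithm: parameters (1,1;2), x = -1/3). Exact value: (9/5) * ln(4/3).
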